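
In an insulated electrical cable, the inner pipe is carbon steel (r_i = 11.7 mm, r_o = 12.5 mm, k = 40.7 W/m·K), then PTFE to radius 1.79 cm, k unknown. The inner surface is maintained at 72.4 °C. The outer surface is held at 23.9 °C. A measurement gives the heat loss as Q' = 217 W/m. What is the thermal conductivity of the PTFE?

k = 0.256 W/m·K

ΣR = ΔT/Q' = |72.4 − 23.9|/217 = 0.2235 m·K/W
Known resistances:
  R'_carbon steel = ln(0.0125/0.0117)/(2πk) = 0.06614/(2π·40.7) = 2.586×10^-4 m·K/W
R_PTFE = ΣR − ΣR_known = 0.2235 − 2.586×10^-4 = 0.2232 m·K/W
ln(r₂/r₁)/(2πk) = 0.2232 ⇒ k = 0.3591/(2π·0.2232) = 0.256 W/m·K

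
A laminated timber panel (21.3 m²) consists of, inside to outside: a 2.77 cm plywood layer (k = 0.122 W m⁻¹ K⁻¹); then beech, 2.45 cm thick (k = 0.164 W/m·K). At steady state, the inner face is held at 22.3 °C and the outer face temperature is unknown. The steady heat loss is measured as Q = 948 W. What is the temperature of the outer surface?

T_out = 5.55 °C

Sum the resistances:
  R_plywood = L/(kA) = 0.0277/(0.122·21.3) = 0.01066 K/W
  R_beech = L/(kA) = 0.0245/(0.164·21.3) = 0.007014 K/W
ΣR = 0.01767 K/W
ΔT = Q·ΣR = 948 × 0.01767 = 16.75 K
Heat flows outward, so T_out = T_in − ΔT = 22.3 − 16.75 = 5.55 °C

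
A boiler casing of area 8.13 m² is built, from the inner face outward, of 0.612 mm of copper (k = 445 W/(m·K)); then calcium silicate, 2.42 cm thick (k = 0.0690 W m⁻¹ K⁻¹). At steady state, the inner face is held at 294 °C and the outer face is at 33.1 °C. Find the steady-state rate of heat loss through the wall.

Series thermal resistances, inner to outer:
  R_copper = L/(kA) = 6.12×10^-4/(445·8.13) = 1.692×10^-7 K/W
  R_calcium silicate = L/(kA) = 0.0242/(0.0690·8.13) = 0.04314 K/W
ΣR = 1.692×10^-7 + 0.04314 = 0.04314 K/W
Q = ΔT/ΣR = (294 °C − 33.1 °C)/0.04314 = 6050 W

Q = 6.05 kW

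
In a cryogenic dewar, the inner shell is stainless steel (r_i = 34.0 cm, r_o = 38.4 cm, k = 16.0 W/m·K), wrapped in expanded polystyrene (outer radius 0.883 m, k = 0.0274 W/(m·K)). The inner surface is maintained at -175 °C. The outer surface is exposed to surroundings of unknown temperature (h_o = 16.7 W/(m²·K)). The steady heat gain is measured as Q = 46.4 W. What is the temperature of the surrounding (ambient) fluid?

Sum the resistances:
  R_stainless steel = (1/0.340 − 1/0.384)/(4πk) = 0.3370/(4π·16.0) = 0.001676 K/W
  R_expanded polystyrene = (1/0.384 − 1/0.883)/(4πk) = 1.472/(4π·0.0274) = 4.274 K/W
  R_conv,out = 1/(4πr²h) = 1/(4π·0.883²·16.7) = 0.006112 K/W
ΣR = 4.282 K/W
ΔT = Q·ΣR = 46.4 × 4.282 = 198.7 K
Heat flows inward, so T_out = T_in + ΔT = -175 + 198.7 = 23.7 °C

T_out = 23.7 °C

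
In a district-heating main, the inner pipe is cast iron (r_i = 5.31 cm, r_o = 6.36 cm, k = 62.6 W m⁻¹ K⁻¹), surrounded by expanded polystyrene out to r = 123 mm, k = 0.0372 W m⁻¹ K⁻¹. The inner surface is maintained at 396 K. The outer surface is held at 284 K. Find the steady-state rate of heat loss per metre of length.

Resistance network (inner→outer):
  R'_cast iron = ln(0.0636/0.0531)/(2πk) = 0.1804/(2π·62.6) = 4.587×10^-4 m·K/W
  R'_expanded polystyrene = ln(0.123/0.0636)/(2πk) = 0.6596/(2π·0.0372) = 2.822 m·K/W
ΣR = 4.587×10^-4 + 2.822 = 2.822 m·K/W
Q' = ΔT/ΣR = (396 K − 284 K)/2.822 = 39.7 W/m

Q' = 39.7 W/m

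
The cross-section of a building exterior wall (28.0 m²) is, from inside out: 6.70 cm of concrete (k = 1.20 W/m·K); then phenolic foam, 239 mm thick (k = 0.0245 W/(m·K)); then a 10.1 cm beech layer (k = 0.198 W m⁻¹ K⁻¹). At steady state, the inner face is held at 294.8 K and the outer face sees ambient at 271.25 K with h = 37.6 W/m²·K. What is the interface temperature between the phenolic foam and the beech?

Resistance network (inner→outer):
  R_concrete = L/(kA) = 0.0670/(1.20·28.0) = 0.001994 K/W
  R_phenolic foam = L/(kA) = 0.239/(0.0245·28.0) = 0.3484 K/W
  R_beech = L/(kA) = 0.101/(0.198·28.0) = 0.01822 K/W
  R_conv,out = 1/(hA) = 1/(37.6·28.0) = 9.498×10^-4 K/W
ΣR = 0.001994 + 0.3484 + 0.01822 + 9.498×10^-4 = 0.3696 K/W
Q = ΔT/ΣR = (294.8 K − 271.25 K)/0.3696 = 63.72 W
From the inner boundary to the phenolic foam/beech interface, ΣR_partial = 0.3504 K/W.
T_interface = T_in − Q·ΣR_partial = 294.8 K − (63.72)(0.3504) = 272.47 K

T = 272.47 K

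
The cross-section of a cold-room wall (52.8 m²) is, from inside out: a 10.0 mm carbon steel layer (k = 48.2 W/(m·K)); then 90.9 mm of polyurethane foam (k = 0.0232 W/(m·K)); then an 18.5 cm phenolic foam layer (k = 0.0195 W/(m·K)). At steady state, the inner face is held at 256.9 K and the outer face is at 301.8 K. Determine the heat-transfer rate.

Q = 177 W

Series thermal resistances, inner to outer:
  R_carbon steel = L/(kA) = 0.0100/(48.2·52.8) = 3.929×10^-6 K/W
  R_polyurethane foam = L/(kA) = 0.0909/(0.0232·52.8) = 0.07421 K/W
  R_phenolic foam = L/(kA) = 0.185/(0.0195·52.8) = 0.1797 K/W
ΣR = 3.929×10^-6 + 0.07421 + 0.1797 = 0.2539 K/W
Q = ΔT/ΣR = (256.9 K − 301.8 K)/0.2539 = -177 W
(Negative Q ⇒ heat flows inward; heat gain = 177 W.)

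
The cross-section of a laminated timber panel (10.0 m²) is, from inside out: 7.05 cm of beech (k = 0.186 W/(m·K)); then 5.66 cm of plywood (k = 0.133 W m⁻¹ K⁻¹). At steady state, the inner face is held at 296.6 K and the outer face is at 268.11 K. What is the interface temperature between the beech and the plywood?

Series thermal resistances, inner to outer:
  R_beech = L/(kA) = 0.0705/(0.186·10.0) = 0.03790 K/W
  R_plywood = L/(kA) = 0.0566/(0.133·10.0) = 0.04256 K/W
ΣR = 0.03790 + 0.04256 = 0.08046 K/W
Q = ΔT/ΣR = (296.6 K − 268.11 K)/0.08046 = 354.1 W
From the inner boundary to the beech/plywood interface, ΣR_partial = 0.03790 K/W.
T_interface = T_in − Q·ΣR_partial = 296.6 K − (354.1)(0.03790) = 283.2 K

T = 283.2 K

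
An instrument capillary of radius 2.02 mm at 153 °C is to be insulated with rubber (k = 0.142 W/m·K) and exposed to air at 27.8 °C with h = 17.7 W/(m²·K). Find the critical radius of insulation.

r_cr = 0.802 cm

For a cylinder, r_cr = k_ins/h = 0.142/17.7 = 0.00802 m = 0.802 cm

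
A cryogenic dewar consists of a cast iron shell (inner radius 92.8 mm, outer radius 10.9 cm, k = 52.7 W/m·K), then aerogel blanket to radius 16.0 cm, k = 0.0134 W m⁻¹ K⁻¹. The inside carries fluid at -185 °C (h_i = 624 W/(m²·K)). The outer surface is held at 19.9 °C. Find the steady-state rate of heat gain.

Q = 11.8 W

Treat each layer as a resistance in series:
  R_conv,in = 1/(4πr²h) = 1/(4π·0.0928²·624) = 0.01481 K/W
  R_cast iron = (1/0.0928 − 1/0.109)/(4πk) = 1.602/(4π·52.7) = 0.002418 K/W
  R_aerogel blanket = (1/0.109 − 1/0.160)/(4πk) = 2.924/(4π·0.0134) = 17.37 K/W
ΣR = 0.01481 + 0.002418 + 17.37 = 17.39 K/W
Q = ΔT/ΣR = (-185 °C − 19.9 °C)/17.39 = -11.8 W
(Negative Q ⇒ heat flows inward; heat gain = 11.8 W.)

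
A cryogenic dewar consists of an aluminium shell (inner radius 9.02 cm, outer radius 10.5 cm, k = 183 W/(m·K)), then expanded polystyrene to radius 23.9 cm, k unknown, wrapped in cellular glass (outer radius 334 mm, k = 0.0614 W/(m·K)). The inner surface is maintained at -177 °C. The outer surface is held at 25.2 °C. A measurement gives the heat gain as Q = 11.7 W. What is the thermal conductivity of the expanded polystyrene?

ΣR = ΔT/Q = |-177 − 25.2|/11.7 = 17.28 K/W
Known resistances:
  R_aluminium = (1/0.0902 − 1/0.105)/(4πk) = 1.563/(4π·183) = 6.795×10^-4 K/W
  R_cellular glass = (1/0.239 − 1/0.334)/(4πk) = 1.190/(4π·0.0614) = 1.542 K/W
R_expanded polystyrene = ΣR − ΣR_known = 17.28 − 1.543 = 15.74 K/W
(1/r₁−1/r₂)/(4πk) = 15.74 ⇒ k = 5.340/(4π·15.74) = 0.0270 W/m·K

k = 0.0270 W/m·K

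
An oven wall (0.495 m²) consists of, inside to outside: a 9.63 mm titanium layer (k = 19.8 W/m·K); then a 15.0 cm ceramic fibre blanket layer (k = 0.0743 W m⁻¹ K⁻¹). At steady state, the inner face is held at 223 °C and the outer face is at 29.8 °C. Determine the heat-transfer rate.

Resistance network (inner→outer):
  R_titanium = L/(kA) = 0.00963/(19.8·0.495) = 9.826×10^-4 K/W
  R_ceramic fibre blanket = L/(kA) = 0.150/(0.0743·0.495) = 4.078 K/W
ΣR = 9.826×10^-4 + 4.078 = 4.079 K/W
Q = ΔT/ΣR = (223 °C − 29.8 °C)/4.079 = 47.4 W

Q = 47.4 W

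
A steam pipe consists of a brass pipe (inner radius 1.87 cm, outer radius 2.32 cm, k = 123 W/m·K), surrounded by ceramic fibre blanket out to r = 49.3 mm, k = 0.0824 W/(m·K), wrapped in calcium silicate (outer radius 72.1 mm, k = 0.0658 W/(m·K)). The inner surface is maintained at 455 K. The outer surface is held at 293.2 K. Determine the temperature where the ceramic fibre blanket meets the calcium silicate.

T = 355.8 K

Resistance network (inner→outer):
  R'_brass = ln(0.0232/0.0187)/(2πk) = 0.2156/(2π·123) = 2.790×10^-4 m·K/W
  R'_ceramic fibre blanket = ln(0.0493/0.0232)/(2πk) = 0.7538/(2π·0.0824) = 1.456 m·K/W
  R'_calcium silicate = ln(0.0721/0.0493)/(2πk) = 0.3801/(2π·0.0658) = 0.9194 m·K/W
ΣR = 2.790×10^-4 + 1.456 + 0.9194 = 2.376 m·K/W
Q' = ΔT/ΣR = (455 K − 293.2 K)/2.376 = 68.10 W/m
From the inner boundary to the ceramic fibre blanket/calcium silicate interface, ΣR_partial = 1.456 m·K/W.
T_interface = T_in − Q'·ΣR_partial = 455 K − (68.10)(1.456) = 355.8 K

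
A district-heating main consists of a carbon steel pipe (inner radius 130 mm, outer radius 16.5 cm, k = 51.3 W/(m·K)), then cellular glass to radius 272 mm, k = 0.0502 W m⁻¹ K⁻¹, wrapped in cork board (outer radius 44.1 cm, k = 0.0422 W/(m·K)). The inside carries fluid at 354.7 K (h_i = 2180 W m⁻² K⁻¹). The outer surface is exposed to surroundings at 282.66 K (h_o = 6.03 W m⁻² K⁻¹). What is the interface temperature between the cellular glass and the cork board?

T = 321.8 K

Series thermal resistances, inner to outer:
  R'_conv,in = 1/(2πr h) = 1/(2π·0.130·2180) = 5.616×10^-4 m·K/W
  R'_carbon steel = ln(0.165/0.130)/(2πk) = 0.2384/(2π·51.3) = 7.397×10^-4 m·K/W
  R'_cellular glass = ln(0.272/0.165)/(2πk) = 0.4999/(2π·0.0502) = 1.585 m·K/W
  R'_cork board = ln(0.441/0.272)/(2πk) = 0.4832/(2π·0.0422) = 1.823 m·K/W
  R'_conv,out = 1/(2πr h) = 1/(2π·0.441·6.03) = 0.05985 m·K/W
ΣR = 5.616×10^-4 + 7.397×10^-4 + 1.585 + 1.823 + 0.05985 = 3.469 m·K/W
Q' = ΔT/ΣR = (354.7 K − 282.66 K)/3.469 = 20.77 W/m
From the inner boundary to the cellular glass/cork board interface, ΣR_partial = 1.586 m·K/W.
T_interface = T_in − Q'·ΣR_partial = 354.7 K − (20.77)(1.586) = 321.8 K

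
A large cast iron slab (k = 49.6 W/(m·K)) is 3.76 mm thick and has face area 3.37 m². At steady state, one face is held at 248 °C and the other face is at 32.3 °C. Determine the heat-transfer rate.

Q = kA·ΔT/L = 49.6 × 3.37 × |248 °C − 32.3 °C| / 0.00376 = 9.59×10^6 W

Q = 9590 kW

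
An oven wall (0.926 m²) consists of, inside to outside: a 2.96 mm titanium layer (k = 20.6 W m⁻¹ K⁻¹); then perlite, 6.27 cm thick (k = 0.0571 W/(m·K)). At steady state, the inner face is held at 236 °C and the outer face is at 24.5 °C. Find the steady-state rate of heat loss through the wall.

Q = 178 W

Resistance network (inner→outer):
  R_titanium = L/(kA) = 0.00296/(20.6·0.926) = 1.552×10^-4 K/W
  R_perlite = L/(kA) = 0.0627/(0.0571·0.926) = 1.186 K/W
ΣR = 1.552×10^-4 + 1.186 = 1.186 K/W
Q = ΔT/ΣR = (236 °C − 24.5 °C)/1.186 = 178 W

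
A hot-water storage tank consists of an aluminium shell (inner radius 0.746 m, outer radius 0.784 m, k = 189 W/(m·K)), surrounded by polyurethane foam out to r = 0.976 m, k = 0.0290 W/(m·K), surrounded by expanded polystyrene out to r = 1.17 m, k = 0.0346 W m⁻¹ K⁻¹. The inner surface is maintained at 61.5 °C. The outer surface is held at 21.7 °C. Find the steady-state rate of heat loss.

Q = 36.9 W

Resistance network (inner→outer):
  R_aluminium = (1/0.746 − 1/0.784)/(4πk) = 0.06497/(4π·189) = 2.736×10^-5 K/W
  R_polyurethane foam = (1/0.784 − 1/0.976)/(4πk) = 0.2509/(4π·0.0290) = 0.6885 K/W
  R_expanded polystyrene = (1/0.976 − 1/1.17)/(4πk) = 0.1699/(4π·0.0346) = 0.3907 K/W
ΣR = 2.736×10^-5 + 0.6885 + 0.3907 = 1.079 K/W
Q = ΔT/ΣR = (61.5 °C − 21.7 °C)/1.079 = 36.9 W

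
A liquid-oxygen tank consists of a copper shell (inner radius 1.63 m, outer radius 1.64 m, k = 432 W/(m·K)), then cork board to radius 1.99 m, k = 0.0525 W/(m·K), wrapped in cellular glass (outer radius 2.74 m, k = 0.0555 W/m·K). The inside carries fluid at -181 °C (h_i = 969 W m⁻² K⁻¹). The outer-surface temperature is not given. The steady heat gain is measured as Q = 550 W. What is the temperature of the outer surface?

T_out = 16.9 °C

Sum the resistances:
  R_conv,in = 1/(4πr²h) = 1/(4π·1.63²·969) = 3.091×10^-5 K/W
  R_copper = (1/1.63 − 1/1.64)/(4πk) = 0.003741/(4π·432) = 6.891×10^-7 K/W
  R_cork board = (1/1.64 − 1/1.99)/(4πk) = 0.1072/(4π·0.0525) = 0.1626 K/W
  R_cellular glass = (1/1.99 − 1/2.74)/(4πk) = 0.1375/(4π·0.0555) = 0.1972 K/W
ΣR = 0.3598 K/W
ΔT = Q·ΣR = 550 × 0.3598 = 197.9 K
Heat flows inward, so T_out = T_in + ΔT = -181 + 197.9 = 16.9 °C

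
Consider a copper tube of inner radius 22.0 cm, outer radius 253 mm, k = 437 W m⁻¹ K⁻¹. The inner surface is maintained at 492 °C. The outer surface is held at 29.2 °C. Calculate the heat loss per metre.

Q' = 9090 kW/m

Q' = 2πk·ΔT/ln(r₂/r₁) = 2π × 437 × 462.8 / ln(0.253/0.220) = 9.09×10^6 W/m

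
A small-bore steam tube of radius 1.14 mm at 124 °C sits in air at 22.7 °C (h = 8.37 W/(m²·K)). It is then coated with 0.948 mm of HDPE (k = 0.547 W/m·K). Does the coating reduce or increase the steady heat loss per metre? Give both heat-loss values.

increases: 6.07 → 10.9 W/m

Critical radius for a cylinder: r_cr = k/h = 0.0654 m = 6.54 cm.
Outer radius after coating: r₂ = 0.00114 + 9.48×10^-4 = 0.002088 m.
Since r₁ < r_cr and r₂ ≤ r_cr, the coating moves toward the maximum at r_cr — heat loss rises.
Bare: R = 1/(2πr₁h) = 16.68 m·K/W; Q = 101.3/16.68 = 6.07 W/m.
Coated: R = R_cond + R_conv = 9.283 m·K/W; Q = 101.3/9.283 = 10.9 W/m.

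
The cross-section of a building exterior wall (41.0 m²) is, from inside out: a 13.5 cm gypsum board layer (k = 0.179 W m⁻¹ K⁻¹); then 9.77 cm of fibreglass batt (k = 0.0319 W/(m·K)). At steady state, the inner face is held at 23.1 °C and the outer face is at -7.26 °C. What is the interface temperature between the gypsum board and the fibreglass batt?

Resistance network (inner→outer):
  R_gypsum board = L/(kA) = 0.135/(0.179·41.0) = 0.01839 K/W
  R_fibreglass batt = L/(kA) = 0.0977/(0.0319·41.0) = 0.07470 K/W
ΣR = 0.01839 + 0.07470 = 0.09309 K/W
Q = ΔT/ΣR = (23.1 °C − -7.26 °C)/0.09309 = 326.1 W
From the inner boundary to the gypsum board/fibreglass batt interface, ΣR_partial = 0.01839 K/W.
T_interface = T_in − Q·ΣR_partial = 23.1 °C − (326.1)(0.01839) = 17.1 °C

T = 17.1 °C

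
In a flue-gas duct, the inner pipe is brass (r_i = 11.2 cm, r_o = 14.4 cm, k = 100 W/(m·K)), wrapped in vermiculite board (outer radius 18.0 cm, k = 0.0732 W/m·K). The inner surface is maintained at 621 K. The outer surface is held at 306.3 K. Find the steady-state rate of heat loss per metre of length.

Series thermal resistances, inner to outer:
  R'_brass = ln(0.144/0.112)/(2πk) = 0.2513/(2π·100) = 4.000×10^-4 m·K/W
  R'_vermiculite board = ln(0.180/0.144)/(2πk) = 0.2231/(2π·0.0732) = 0.4852 m·K/W
ΣR = 4.000×10^-4 + 0.4852 = 0.4856 m·K/W
Q' = ΔT/ΣR = (621 K − 306.3 K)/0.4856 = 648 W/m

Q' = 648 W/m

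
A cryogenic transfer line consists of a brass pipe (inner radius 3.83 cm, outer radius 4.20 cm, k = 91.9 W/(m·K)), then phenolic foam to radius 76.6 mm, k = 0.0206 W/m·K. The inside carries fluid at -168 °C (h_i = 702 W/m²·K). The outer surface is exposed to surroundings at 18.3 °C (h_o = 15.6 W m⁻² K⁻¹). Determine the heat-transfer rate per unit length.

Resistance network (inner→outer):
  R'_conv,in = 1/(2πr h) = 1/(2π·0.0383·702) = 0.005919 m·K/W
  R'_brass = ln(0.0420/0.0383)/(2πk) = 0.09222/(2π·91.9) = 1.597×10^-4 m·K/W
  R'_phenolic foam = ln(0.0766/0.0420)/(2πk) = 0.6009/(2π·0.0206) = 4.643 m·K/W
  R'_conv,out = 1/(2πr h) = 1/(2π·0.0766·15.6) = 0.1332 m·K/W
ΣR = 0.005919 + 1.597×10^-4 + 4.643 + 0.1332 = 4.782 m·K/W
Q' = ΔT/ΣR = (-168 °C − 18.3 °C)/4.782 = -39.0 W/m
(Negative Q' ⇒ heat flows inward; heat gain = 39.0 W/m.)

Q' = 39.0 W/m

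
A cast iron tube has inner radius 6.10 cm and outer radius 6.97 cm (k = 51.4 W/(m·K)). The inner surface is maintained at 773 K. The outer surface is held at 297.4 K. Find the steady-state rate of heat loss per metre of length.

Q' = 2πk·ΔT/ln(r₂/r₁) = 2π × 51.4 × 475.6 / ln(0.0697/0.0610) = 1.15×10^6 W/m

Q' = 1.15×10^6 W/m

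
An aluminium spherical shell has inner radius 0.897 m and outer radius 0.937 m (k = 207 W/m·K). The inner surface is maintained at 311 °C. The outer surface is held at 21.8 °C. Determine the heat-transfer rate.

Q = 1.58×10^7 W

Q = 4πk·ΔT/(1/r₁ − 1/r₂) = 4π × 207 × 289.2 / (1/0.897 − 1/0.937) = 1.58×10^7 W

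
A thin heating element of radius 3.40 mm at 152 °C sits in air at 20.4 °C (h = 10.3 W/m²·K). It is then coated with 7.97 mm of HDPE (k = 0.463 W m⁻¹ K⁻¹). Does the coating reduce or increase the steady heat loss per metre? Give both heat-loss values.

Critical radius for a cylinder: r_cr = k/h = 0.0450 m = 4.50 cm.
Outer radius after coating: r₂ = 0.00340 + 0.00797 = 0.01137 m.
Since r₁ < r_cr and r₂ ≤ r_cr, the coating moves toward the maximum at r_cr — heat loss rises.
Bare: R = 1/(2πr₁h) = 4.545 m·K/W; Q = 131.6/4.545 = 29.0 W/m.
Coated: R = R_cond + R_conv = 1.774 m·K/W; Q = 131.6/1.774 = 74.2 W/m.

increases: 29.0 → 74.2 W/m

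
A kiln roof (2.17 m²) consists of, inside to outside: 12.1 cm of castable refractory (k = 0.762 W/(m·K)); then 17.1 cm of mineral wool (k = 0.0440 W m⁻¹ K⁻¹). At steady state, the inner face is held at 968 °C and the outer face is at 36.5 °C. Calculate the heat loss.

Series thermal resistances, inner to outer:
  R_castable refractory = L/(kA) = 0.121/(0.762·2.17) = 0.07318 K/W
  R_mineral wool = L/(kA) = 0.171/(0.0440·2.17) = 1.791 K/W
ΣR = 0.07318 + 1.791 = 1.864 K/W
Q = ΔT/ΣR = (968 °C − 36.5 °C)/1.864 = 500 W

Q = 500 W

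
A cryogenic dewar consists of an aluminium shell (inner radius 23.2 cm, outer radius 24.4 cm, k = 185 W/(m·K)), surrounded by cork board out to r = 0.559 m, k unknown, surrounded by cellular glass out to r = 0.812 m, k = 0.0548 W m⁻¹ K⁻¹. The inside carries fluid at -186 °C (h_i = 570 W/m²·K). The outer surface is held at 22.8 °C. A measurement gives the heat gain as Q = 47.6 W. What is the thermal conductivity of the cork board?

ΣR = ΔT/Q = |-186 − 22.8|/47.6 = 4.387 K/W
Known resistances:
  R_conv,in = 1/(4πr²h) = 1/(4π·0.232²·570) = 0.002594 K/W
  R_aluminium = (1/0.232 − 1/0.244)/(4πk) = 0.2120/(4π·185) = 9.118×10^-5 K/W
  R_cellular glass = (1/0.559 − 1/0.812)/(4πk) = 0.5574/(4π·0.0548) = 0.8094 K/W
R_cork board = ΣR − ΣR_known = 4.387 − 0.8121 = 3.575 K/W
(1/r₁−1/r₂)/(4πk) = 3.575 ⇒ k = 2.309/(4π·3.575) = 0.0514 W/m·K

k = 0.0514 W/m·K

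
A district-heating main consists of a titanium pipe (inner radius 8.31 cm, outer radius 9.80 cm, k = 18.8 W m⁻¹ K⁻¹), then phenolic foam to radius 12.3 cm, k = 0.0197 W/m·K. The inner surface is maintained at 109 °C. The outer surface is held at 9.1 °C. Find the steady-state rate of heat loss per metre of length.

Q' = 54.4 W/m

Resistance network (inner→outer):
  R'_titanium = ln(0.0980/0.0831)/(2πk) = 0.1649/(2π·18.8) = 0.001396 m·K/W
  R'_phenolic foam = ln(0.123/0.0980)/(2πk) = 0.2272/(2π·0.0197) = 1.836 m·K/W
ΣR = 0.001396 + 1.836 = 1.837 m·K/W
Q' = ΔT/ΣR = (109 °C − 9.1 °C)/1.837 = 54.4 W/m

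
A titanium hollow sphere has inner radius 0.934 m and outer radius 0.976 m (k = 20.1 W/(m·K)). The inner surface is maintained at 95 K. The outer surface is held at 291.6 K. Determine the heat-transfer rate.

Q = 4πk·ΔT/(1/r₁ − 1/r₂) = 4π × 20.1 × 196.6 / (1/0.934 − 1/0.976) = 1.08×10^6 W

Q = 1080 kW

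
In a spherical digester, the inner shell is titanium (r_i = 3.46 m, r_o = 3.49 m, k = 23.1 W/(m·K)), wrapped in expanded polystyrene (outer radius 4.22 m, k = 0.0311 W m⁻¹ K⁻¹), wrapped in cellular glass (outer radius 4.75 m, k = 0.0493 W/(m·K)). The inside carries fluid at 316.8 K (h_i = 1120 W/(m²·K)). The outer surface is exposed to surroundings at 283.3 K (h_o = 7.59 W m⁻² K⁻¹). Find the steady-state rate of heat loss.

Treat each layer as a resistance in series:
  R_conv,in = 1/(4πr²h) = 1/(4π·3.46²·1120) = 5.935×10^-6 K/W
  R_titanium = (1/3.46 − 1/3.49)/(4πk) = 0.002484/(4π·23.1) = 8.559×10^-6 K/W
  R_expanded polystyrene = (1/3.49 − 1/4.22)/(4πk) = 0.04957/(4π·0.0311) = 0.1268 K/W
  R_cellular glass = (1/4.22 − 1/4.75)/(4πk) = 0.02644/(4π·0.0493) = 0.04268 K/W
  R_conv,out = 1/(4πr²h) = 1/(4π·4.75²·7.59) = 4.647×10^-4 K/W
ΣR = 5.935×10^-6 + 8.559×10^-6 + 0.1268 + 0.04268 + 4.647×10^-4 = 0.1700 K/W
Q = ΔT/ΣR = (316.8 K − 283.3 K)/0.1700 = 197 W

Q = 197 W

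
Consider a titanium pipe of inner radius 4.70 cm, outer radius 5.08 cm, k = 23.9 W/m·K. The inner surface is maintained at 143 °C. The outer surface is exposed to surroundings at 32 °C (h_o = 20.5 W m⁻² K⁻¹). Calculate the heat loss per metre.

Series thermal resistances, inner to outer:
  R'_titanium = ln(0.0508/0.0470)/(2πk) = 0.07775/(2π·23.9) = 5.177×10^-4 m·K/W
  R'_conv,out = 1/(2πr h) = 1/(2π·0.0508·20.5) = 0.1528 m·K/W
ΣR = 5.177×10^-4 + 0.1528 = 0.1533 m·K/W
Q' = ΔT/ΣR = (143 °C − 32 °C)/0.1533 = 724 W/m

Q' = 724 W/m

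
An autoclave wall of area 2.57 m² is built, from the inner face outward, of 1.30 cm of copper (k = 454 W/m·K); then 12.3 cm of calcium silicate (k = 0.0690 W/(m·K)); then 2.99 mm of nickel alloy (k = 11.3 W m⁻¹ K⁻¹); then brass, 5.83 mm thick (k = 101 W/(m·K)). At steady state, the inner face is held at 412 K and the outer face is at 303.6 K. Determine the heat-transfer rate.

Series thermal resistances, inner to outer:
  R_copper = L/(kA) = 0.0130/(454·2.57) = 1.114×10^-5 K/W
  R_calcium silicate = L/(kA) = 0.123/(0.0690·2.57) = 0.6936 K/W
  R_nickel alloy = L/(kA) = 0.00299/(11.3·2.57) = 1.030×10^-4 K/W
  R_brass = L/(kA) = 0.00583/(101·2.57) = 2.246×10^-5 K/W
ΣR = 1.114×10^-5 + 0.6936 + 1.030×10^-4 + 2.246×10^-5 = 0.6937 K/W
Q = ΔT/ΣR = (412 K − 303.6 K)/0.6937 = 156 W

Q = 156 W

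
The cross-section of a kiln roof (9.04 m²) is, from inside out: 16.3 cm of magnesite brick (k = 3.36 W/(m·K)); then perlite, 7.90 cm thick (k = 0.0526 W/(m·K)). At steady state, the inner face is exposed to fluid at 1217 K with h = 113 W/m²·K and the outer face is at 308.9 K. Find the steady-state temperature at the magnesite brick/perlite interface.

T = 1184 K

Series thermal resistances, inner to outer:
  R_conv,in = 1/(hA) = 1/(113·9.04) = 9.789×10^-4 K/W
  R_magnesite brick = L/(kA) = 0.163/(3.36·9.04) = 0.005366 K/W
  R_perlite = L/(kA) = 0.0790/(0.0526·9.04) = 0.1661 K/W
ΣR = 9.789×10^-4 + 0.005366 + 0.1661 = 0.1724 K/W
Q = ΔT/ΣR = (1217 K − 308.9 K)/0.1724 = 5267 W
From the inner boundary to the magnesite brick/perlite interface, ΣR_partial = 0.006345 K/W.
T_interface = T_in − Q·ΣR_partial = 1217 K − (5267)(0.006345) = 1184 K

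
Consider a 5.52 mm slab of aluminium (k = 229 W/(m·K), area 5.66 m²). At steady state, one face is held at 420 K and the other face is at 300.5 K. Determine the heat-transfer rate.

Q = kA·ΔT/L = 229 × 5.66 × |420 K − 300.5 K| / 0.00552 = 2.81×10^7 W

Q = 28100 kW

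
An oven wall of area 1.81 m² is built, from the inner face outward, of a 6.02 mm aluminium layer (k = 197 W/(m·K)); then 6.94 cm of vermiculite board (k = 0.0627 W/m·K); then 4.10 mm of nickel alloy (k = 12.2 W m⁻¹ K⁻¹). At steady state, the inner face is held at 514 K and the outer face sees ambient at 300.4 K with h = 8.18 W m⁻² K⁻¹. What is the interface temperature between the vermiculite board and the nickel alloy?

Resistance network (inner→outer):
  R_aluminium = L/(kA) = 0.00602/(197·1.81) = 1.688×10^-5 K/W
  R_vermiculite board = L/(kA) = 0.0694/(0.0627·1.81) = 0.6115 K/W
  R_nickel alloy = L/(kA) = 0.00410/(12.2·1.81) = 1.857×10^-4 K/W
  R_conv,out = 1/(hA) = 1/(8.18·1.81) = 0.06754 K/W
ΣR = 1.688×10^-5 + 0.6115 + 1.857×10^-4 + 0.06754 = 0.6792 K/W
Q = ΔT/ΣR = (514 K − 300.4 K)/0.6792 = 314.5 W
From the inner boundary to the vermiculite board/nickel alloy interface, ΣR_partial = 0.6115 K/W.
T_interface = T_in − Q·ΣR_partial = 514 K − (314.5)(0.6115) = 321.7 K

T = 321.7 K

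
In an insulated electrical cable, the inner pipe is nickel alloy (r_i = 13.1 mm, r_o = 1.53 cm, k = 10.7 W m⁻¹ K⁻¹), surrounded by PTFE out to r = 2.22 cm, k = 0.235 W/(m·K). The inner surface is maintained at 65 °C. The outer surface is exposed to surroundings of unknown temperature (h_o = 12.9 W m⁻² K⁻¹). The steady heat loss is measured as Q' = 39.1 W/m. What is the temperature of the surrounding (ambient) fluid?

T_out = 33.3 °C

Sum the resistances:
  R'_nickel alloy = ln(0.0153/0.0131)/(2πk) = 0.1552/(2π·10.7) = 0.002309 m·K/W
  R'_PTFE = ln(0.0222/0.0153)/(2πk) = 0.3722/(2π·0.235) = 0.2521 m·K/W
  R'_conv,out = 1/(2πr h) = 1/(2π·0.0222·12.9) = 0.5557 m·K/W
ΣR = 0.8102 m·K/W
ΔT = Q'·ΣR = 39.1 × 0.8102 = 31.68 K
Heat flows outward, so T_out = T_in − ΔT = 65 − 31.68 = 33.3 °C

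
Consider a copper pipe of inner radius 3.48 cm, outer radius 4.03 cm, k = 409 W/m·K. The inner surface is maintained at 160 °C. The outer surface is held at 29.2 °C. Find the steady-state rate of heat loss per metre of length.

Q' = 2πk·ΔT/ln(r₂/r₁) = 2π × 409 × 130.8 / ln(0.0403/0.0348) = 2.29×10^6 W/m

Q' = 2290 kW/m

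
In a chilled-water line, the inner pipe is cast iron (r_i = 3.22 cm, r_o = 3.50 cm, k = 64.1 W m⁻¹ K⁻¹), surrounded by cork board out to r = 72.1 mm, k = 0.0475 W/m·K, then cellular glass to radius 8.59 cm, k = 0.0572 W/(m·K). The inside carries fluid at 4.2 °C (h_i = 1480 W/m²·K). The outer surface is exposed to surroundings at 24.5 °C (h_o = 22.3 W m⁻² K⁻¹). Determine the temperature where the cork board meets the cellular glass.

Series thermal resistances, inner to outer:
  R'_conv,in = 1/(2πr h) = 1/(2π·0.0322·1480) = 0.003340 m·K/W
  R'_cast iron = ln(0.0350/0.0322)/(2πk) = 0.08338/(2π·64.1) = 2.070×10^-4 m·K/W
  R'_cork board = ln(0.0721/0.0350)/(2πk) = 0.7227/(2π·0.0475) = 2.422 m·K/W
  R'_cellular glass = ln(0.0859/0.0721)/(2πk) = 0.1751/(2π·0.0572) = 0.4873 m·K/W
  R'_conv,out = 1/(2πr h) = 1/(2π·0.0859·22.3) = 0.08308 m·K/W
ΣR = 0.003340 + 2.070×10^-4 + 2.422 + 0.4873 + 0.08308 = 2.996 m·K/W
Q' = ΔT/ΣR = (4.2 °C − 24.5 °C)/2.996 = -6.776 W/m
From the inner boundary to the cork board/cellular glass interface, ΣR_partial = 2.426 m·K/W.
T_interface = T_in − Q'·ΣR_partial = 4.2 °C − (-6.776)(2.426) = 20.6 °C

T = 20.6 °C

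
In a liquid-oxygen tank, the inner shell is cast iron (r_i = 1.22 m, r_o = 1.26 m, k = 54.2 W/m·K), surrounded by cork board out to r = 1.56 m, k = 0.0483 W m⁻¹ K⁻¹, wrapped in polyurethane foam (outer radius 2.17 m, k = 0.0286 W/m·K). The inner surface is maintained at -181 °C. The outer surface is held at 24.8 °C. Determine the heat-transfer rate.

Q = 273 W

Treat each layer as a resistance in series:
  R_cast iron = (1/1.22 − 1/1.26)/(4πk) = 0.02602/(4π·54.2) = 3.821×10^-5 K/W
  R_cork board = (1/1.26 − 1/1.56)/(4πk) = 0.1526/(4π·0.0483) = 0.2515 K/W
  R_polyurethane foam = (1/1.56 − 1/2.17)/(4πk) = 0.1802/(4π·0.0286) = 0.5014 K/W
ΣR = 3.821×10^-5 + 0.2515 + 0.5014 = 0.7529 K/W
Q = ΔT/ΣR = (-181 °C − 24.8 °C)/0.7529 = -273 W
(Negative Q ⇒ heat flows inward; heat gain = 273 W.)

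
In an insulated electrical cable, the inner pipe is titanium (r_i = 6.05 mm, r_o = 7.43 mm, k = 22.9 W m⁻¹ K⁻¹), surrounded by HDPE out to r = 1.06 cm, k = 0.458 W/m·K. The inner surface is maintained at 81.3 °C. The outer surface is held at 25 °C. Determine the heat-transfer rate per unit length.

Q' = 451 W/m

Treat each layer as a resistance in series:
  R'_titanium = ln(0.00743/0.00605)/(2πk) = 0.2055/(2π·22.9) = 0.001428 m·K/W
  R'_HDPE = ln(0.0106/0.00743)/(2πk) = 0.3553/(2π·0.458) = 0.1235 m·K/W
ΣR = 0.001428 + 0.1235 = 0.1249 m·K/W
Q' = ΔT/ΣR = (81.3 °C − 25 °C)/0.1249 = 451 W/m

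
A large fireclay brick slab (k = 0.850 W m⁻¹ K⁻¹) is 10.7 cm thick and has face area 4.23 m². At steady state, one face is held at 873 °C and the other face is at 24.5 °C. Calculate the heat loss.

Q = 28.5 kW

Q = kA·ΔT/L = 0.850 × 4.23 × |873 °C − 24.5 °C| / 0.107 = 28500 W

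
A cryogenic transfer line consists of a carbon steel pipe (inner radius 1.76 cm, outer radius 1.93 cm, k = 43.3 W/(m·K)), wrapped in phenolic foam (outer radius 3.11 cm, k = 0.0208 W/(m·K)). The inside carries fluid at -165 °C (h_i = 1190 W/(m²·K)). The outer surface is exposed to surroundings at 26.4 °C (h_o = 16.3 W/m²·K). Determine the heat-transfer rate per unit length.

Q' = 48.2 W/m

Series thermal resistances, inner to outer:
  R'_conv,in = 1/(2πr h) = 1/(2π·0.0176·1190) = 0.007599 m·K/W
  R'_carbon steel = ln(0.0193/0.0176)/(2πk) = 0.09221/(2π·43.3) = 3.389×10^-4 m·K/W
  R'_phenolic foam = ln(0.0311/0.0193)/(2πk) = 0.4771/(2π·0.0208) = 3.651 m·K/W
  R'_conv,out = 1/(2πr h) = 1/(2π·0.0311·16.3) = 0.3140 m·K/W
ΣR = 0.007599 + 3.389×10^-4 + 3.651 + 0.3140 = 3.973 m·K/W
Q' = ΔT/ΣR = (-165 °C − 26.4 °C)/3.973 = -48.2 W/m
(Negative Q' ⇒ heat flows inward; heat gain = 48.2 W/m.)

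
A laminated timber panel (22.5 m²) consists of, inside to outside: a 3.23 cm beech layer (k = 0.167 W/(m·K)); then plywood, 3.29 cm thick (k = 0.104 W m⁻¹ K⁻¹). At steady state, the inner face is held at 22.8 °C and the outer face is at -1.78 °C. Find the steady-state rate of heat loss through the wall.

Series thermal resistances, inner to outer:
  R_beech = L/(kA) = 0.0323/(0.167·22.5) = 0.008596 K/W
  R_plywood = L/(kA) = 0.0329/(0.104·22.5) = 0.01406 K/W
ΣR = 0.008596 + 0.01406 = 0.02266 K/W
Q = ΔT/ΣR = (22.8 °C − -1.78 °C)/0.02266 = 1080 W

Q = 1080 W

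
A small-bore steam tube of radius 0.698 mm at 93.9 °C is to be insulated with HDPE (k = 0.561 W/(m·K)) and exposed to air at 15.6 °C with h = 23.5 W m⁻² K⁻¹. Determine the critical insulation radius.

r_cr = 2.39 cm

For a cylinder, r_cr = k_ins/h = 0.561/23.5 = 0.0239 m = 2.39 cm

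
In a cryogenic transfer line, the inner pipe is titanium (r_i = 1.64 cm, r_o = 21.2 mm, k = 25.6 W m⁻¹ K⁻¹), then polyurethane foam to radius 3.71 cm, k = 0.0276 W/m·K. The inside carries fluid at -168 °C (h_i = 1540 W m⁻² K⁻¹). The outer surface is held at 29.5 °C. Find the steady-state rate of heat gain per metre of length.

Series thermal resistances, inner to outer:
  R'_conv,in = 1/(2πr h) = 1/(2π·0.0164·1540) = 0.006302 m·K/W
  R'_titanium = ln(0.0212/0.0164)/(2πk) = 0.2567/(2π·25.6) = 0.001596 m·K/W
  R'_polyurethane foam = ln(0.0371/0.0212)/(2πk) = 0.5596/(2π·0.0276) = 3.227 m·K/W
ΣR = 0.006302 + 0.001596 + 3.227 = 3.235 m·K/W
Q' = ΔT/ΣR = (-168 °C − 29.5 °C)/3.235 = -61.1 W/m
(Negative Q' ⇒ heat flows inward; heat gain = 61.1 W/m.)

Q' = 61.1 W/m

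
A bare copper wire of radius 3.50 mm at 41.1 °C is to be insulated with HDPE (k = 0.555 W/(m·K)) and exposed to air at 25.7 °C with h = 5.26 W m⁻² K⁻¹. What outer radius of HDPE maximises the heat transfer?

r_cr = 10.6 cm

For a cylinder, r_cr = k_ins/h = 0.555/5.26 = 0.106 m = 10.6 cm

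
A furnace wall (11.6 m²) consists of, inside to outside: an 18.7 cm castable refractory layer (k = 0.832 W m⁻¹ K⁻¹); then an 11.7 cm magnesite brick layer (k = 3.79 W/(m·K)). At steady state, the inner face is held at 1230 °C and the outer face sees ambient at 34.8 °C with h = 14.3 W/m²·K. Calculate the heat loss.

Q = 42600 W

Resistance network (inner→outer):
  R_castable refractory = L/(kA) = 0.187/(0.832·11.6) = 0.01938 K/W
  R_magnesite brick = L/(kA) = 0.117/(3.79·11.6) = 0.002661 K/W
  R_conv,out = 1/(hA) = 1/(14.3·11.6) = 0.006028 K/W
ΣR = 0.01938 + 0.002661 + 0.006028 = 0.02807 K/W
Q = ΔT/ΣR = (1230 °C − 34.8 °C)/0.02807 = 42600 W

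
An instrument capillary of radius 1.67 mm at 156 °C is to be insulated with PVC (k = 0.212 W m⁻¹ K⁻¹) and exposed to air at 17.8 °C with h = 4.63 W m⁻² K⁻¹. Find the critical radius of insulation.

r_cr = 4.58 cm

For a cylinder, r_cr = k_ins/h = 0.212/4.63 = 0.0458 m = 4.58 cm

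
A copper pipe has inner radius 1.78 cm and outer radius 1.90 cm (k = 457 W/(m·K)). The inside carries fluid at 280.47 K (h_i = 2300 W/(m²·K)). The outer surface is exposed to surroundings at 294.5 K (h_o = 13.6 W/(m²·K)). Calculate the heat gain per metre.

Q' = 22.6 W/m

Resistance network (inner→outer):
  R'_conv,in = 1/(2πr h) = 1/(2π·0.0178·2300) = 0.003888 m·K/W
  R'_copper = ln(0.0190/0.0178)/(2πk) = 0.06524/(2π·457) = 2.272×10^-5 m·K/W
  R'_conv,out = 1/(2πr h) = 1/(2π·0.0190·13.6) = 0.6159 m·K/W
ΣR = 0.003888 + 2.272×10^-5 + 0.6159 = 0.6198 m·K/W
Q' = ΔT/ΣR = (280.47 K − 294.5 K)/0.6198 = -22.6 W/m
(Negative Q' ⇒ heat flows inward; heat gain = 22.6 W/m.)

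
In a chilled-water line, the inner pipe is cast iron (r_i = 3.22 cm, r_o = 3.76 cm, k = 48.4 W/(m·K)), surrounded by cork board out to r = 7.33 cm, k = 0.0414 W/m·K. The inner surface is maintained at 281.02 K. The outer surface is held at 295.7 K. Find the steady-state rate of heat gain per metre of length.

Q' = 5.72 W/m

Series thermal resistances, inner to outer:
  R'_cast iron = ln(0.0376/0.0322)/(2πk) = 0.1550/(2π·48.4) = 5.098×10^-4 m·K/W
  R'_cork board = ln(0.0733/0.0376)/(2πk) = 0.6676/(2π·0.0414) = 2.566 m·K/W
ΣR = 5.098×10^-4 + 2.566 = 2.567 m·K/W
Q' = ΔT/ΣR = (281.02 K − 295.7 K)/2.567 = -5.72 W/m
(Negative Q' ⇒ heat flows inward; heat gain = 5.72 W/m.)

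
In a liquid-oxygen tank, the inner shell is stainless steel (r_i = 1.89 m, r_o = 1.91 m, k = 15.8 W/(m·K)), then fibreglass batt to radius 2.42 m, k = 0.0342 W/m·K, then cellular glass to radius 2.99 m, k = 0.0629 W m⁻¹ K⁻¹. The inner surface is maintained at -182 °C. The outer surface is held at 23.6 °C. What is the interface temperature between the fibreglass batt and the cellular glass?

Resistance network (inner→outer):
  R_stainless steel = (1/1.89 − 1/1.91)/(4πk) = 0.005540/(4π·15.8) = 2.790×10^-5 K/W
  R_fibreglass batt = (1/1.91 − 1/2.42)/(4πk) = 0.1103/(4π·0.0342) = 0.2567 K/W
  R_cellular glass = (1/2.42 − 1/2.99)/(4πk) = 0.07877/(4π·0.0629) = 0.09966 K/W
ΣR = 2.790×10^-5 + 0.2567 + 0.09966 = 0.3564 K/W
Q = ΔT/ΣR = (-182 °C − 23.6 °C)/0.3564 = -576.9 W
From the inner boundary to the fibreglass batt/cellular glass interface, ΣR_partial = 0.2567 K/W.
T_interface = T_in − Q·ΣR_partial = -182 °C − (-576.9)(0.2567) = -33.9 °C

T = -33.9 °C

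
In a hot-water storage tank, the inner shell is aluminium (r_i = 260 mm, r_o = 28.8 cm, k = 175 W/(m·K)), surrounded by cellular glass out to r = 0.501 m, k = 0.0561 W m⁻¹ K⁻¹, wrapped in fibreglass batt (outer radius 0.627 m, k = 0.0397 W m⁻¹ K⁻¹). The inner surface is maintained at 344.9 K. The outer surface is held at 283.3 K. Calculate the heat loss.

Treat each layer as a resistance in series:
  R_aluminium = (1/0.260 − 1/0.288)/(4πk) = 0.3739/(4π·175) = 1.700×10^-4 K/W
  R_cellular glass = (1/0.288 − 1/0.501)/(4πk) = 1.476/(4π·0.0561) = 2.094 K/W
  R_fibreglass batt = (1/0.501 − 1/0.627)/(4πk) = 0.4011/(4π·0.0397) = 0.8040 K/W
ΣR = 1.700×10^-4 + 2.094 + 0.8040 = 2.898 K/W
Q = ΔT/ΣR = (344.9 K − 283.3 K)/2.898 = 21.3 W

Q = 21.3 W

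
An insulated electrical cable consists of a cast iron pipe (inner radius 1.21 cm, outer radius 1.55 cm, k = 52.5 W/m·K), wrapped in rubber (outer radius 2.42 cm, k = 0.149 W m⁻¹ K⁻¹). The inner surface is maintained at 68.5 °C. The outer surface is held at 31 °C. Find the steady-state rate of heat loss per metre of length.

Q' = 78.7 W/m

Treat each layer as a resistance in series:
  R'_cast iron = ln(0.0155/0.0121)/(2πk) = 0.2476/(2π·52.5) = 7.507×10^-4 m·K/W
  R'_rubber = ln(0.0242/0.0155)/(2πk) = 0.4455/(2π·0.149) = 0.4759 m·K/W
ΣR = 7.507×10^-4 + 0.4759 = 0.4767 m·K/W
Q' = ΔT/ΣR = (68.5 °C − 31 °C)/0.4767 = 78.7 W/m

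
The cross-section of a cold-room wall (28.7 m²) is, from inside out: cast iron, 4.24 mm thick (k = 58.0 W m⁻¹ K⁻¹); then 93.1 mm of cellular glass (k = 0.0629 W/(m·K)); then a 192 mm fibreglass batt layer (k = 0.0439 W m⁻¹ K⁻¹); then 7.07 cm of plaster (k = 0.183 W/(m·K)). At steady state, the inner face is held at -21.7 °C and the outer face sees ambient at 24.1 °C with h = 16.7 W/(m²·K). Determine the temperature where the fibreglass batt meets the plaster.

T = 20.9 °C

Treat each layer as a resistance in series:
  R_cast iron = L/(kA) = 0.00424/(58.0·28.7) = 2.547×10^-6 K/W
  R_cellular glass = L/(kA) = 0.0931/(0.0629·28.7) = 0.05157 K/W
  R_fibreglass batt = L/(kA) = 0.192/(0.0439·28.7) = 0.1524 K/W
  R_plaster = L/(kA) = 0.0707/(0.183·28.7) = 0.01346 K/W
  R_conv,out = 1/(hA) = 1/(16.7·28.7) = 0.002086 K/W
ΣR = 2.547×10^-6 + 0.05157 + 0.1524 + 0.01346 + 0.002086 = 0.2195 K/W
Q = ΔT/ΣR = (-21.7 °C − 24.1 °C)/0.2195 = -208.7 W
From the inner boundary to the fibreglass batt/plaster interface, ΣR_partial = 0.2040 K/W.
T_interface = T_in − Q·ΣR_partial = -21.7 °C − (-208.7)(0.2040) = 20.9 °C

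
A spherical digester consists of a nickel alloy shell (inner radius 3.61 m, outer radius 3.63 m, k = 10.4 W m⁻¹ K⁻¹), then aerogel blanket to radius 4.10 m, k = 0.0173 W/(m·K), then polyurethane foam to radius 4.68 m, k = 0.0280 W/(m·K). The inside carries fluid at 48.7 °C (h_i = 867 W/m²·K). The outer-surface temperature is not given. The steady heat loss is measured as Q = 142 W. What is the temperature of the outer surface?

T_out = 15.9 °C

Sum the resistances:
  R_conv,in = 1/(4πr²h) = 1/(4π·3.61²·867) = 7.043×10^-6 K/W
  R_nickel alloy = (1/3.61 − 1/3.63)/(4πk) = 0.001526/(4π·10.4) = 1.168×10^-5 K/W
  R_aerogel blanket = (1/3.63 − 1/4.10)/(4πk) = 0.03158/(4π·0.0173) = 0.1453 K/W
  R_polyurethane foam = (1/4.10 − 1/4.68)/(4πk) = 0.03023/(4π·0.0280) = 0.08591 K/W
ΣR = 0.2312 K/W
ΔT = Q·ΣR = 142 × 0.2312 = 32.83 K
Heat flows outward, so T_out = T_in − ΔT = 48.7 − 32.83 = 15.9 °C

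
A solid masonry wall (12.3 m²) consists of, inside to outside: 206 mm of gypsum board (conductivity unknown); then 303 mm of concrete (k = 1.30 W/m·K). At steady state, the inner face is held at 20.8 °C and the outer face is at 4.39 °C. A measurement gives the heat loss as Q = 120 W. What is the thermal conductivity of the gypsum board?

k = 0.142 W/m·K

ΣR = ΔT/Q = |20.8 − 4.39|/120 = 0.1368 K/W
Known resistances:
  R_concrete = L/(kA) = 0.303/(1.30·12.3) = 0.01895 K/W
R_gypsum board = ΣR − ΣR_known = 0.1368 − 0.01895 = 0.1179 K/W
L/(kA) = 0.1179 ⇒ k = 0.206/(0.1179·12.3) = 0.142 W/m·K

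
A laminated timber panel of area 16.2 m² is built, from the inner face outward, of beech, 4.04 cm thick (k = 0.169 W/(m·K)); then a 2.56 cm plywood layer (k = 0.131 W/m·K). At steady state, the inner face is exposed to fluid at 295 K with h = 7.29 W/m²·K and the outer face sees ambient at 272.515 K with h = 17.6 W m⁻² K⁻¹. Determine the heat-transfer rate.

Resistance network (inner→outer):
  R_conv,in = 1/(hA) = 1/(7.29·16.2) = 0.008468 K/W
  R_beech = L/(kA) = 0.0404/(0.169·16.2) = 0.01476 K/W
  R_plywood = L/(kA) = 0.0256/(0.131·16.2) = 0.01206 K/W
  R_conv,out = 1/(hA) = 1/(17.6·16.2) = 0.003507 K/W
ΣR = 0.008468 + 0.01476 + 0.01206 + 0.003507 = 0.03880 K/W
Q = ΔT/ΣR = (295 K − 272.515 K)/0.03880 = 580 W

Q = 580 W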